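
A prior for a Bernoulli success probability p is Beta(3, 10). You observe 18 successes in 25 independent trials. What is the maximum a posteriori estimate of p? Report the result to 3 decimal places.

p̂_MAP = 0.556

Prior: Beta(3, 10).
Data: 18 successes in 25 trials. The binomial likelihood contributes p^18(1−p)^7, so the posterior is Beta(3+18, 10+7) = Beta(21, 17).
For Beta(a, b) with a, b > 1 the mode is (a−1)/(a+b−2) = 20/36 ≈ 0.556.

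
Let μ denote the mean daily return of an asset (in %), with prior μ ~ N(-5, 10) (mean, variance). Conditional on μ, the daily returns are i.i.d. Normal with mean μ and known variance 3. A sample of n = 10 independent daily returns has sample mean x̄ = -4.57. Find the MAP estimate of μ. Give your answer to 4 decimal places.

μ̂_MAP = -4.5825

n = 10, x̄ = -4.57.
For a Normal prior and Normal likelihood with known variance, the posterior is Normal; its mode equals its mean, the precision-weighted average.
Prior precision 1/σ₀² = 1/10 = 0.1; data precision n/σ² = 10/3.
μ̂ = (0.1·(-5) + (10/3)·(-4.57)) / (0.1 + 10/3) = (-236/15)/(103/30) = -472/103 ≈ -4.5825.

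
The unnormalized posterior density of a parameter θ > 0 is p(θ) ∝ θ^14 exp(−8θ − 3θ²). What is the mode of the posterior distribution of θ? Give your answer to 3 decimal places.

θ̂_MAP = 1.000

ℓ'(θ) = 14/θ − 8 − 6θ. Setting this to zero and multiplying by θ: 6θ² + 8θ − 14 = 0.
θ = (−8 + √(8² + 4·6·14)) / (2·6) = (−8 + √400) / 12 = (−8 + 20)/12 = 1.
ℓ''(θ) = −14/θ² − 6 < 0, confirming a maximum.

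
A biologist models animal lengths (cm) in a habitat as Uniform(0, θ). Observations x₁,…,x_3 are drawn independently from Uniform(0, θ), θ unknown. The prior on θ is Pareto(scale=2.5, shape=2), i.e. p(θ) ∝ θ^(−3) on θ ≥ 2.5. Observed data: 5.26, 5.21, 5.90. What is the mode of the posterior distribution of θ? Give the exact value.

The Uniform(0, θ) likelihood is θ^(−n) for θ ≥ max(xᵢ), zero otherwise. Here max(xᵢ) = 5.90.
Posterior ∝ θ^(−3) · θ^(−3) = θ^(−6) on θ ≥ max(2.5, 5.90) = 5.90.
This density is strictly decreasing in θ, so the posterior mode lies at the lower boundary of the support.

θ̂_MAP = 5.90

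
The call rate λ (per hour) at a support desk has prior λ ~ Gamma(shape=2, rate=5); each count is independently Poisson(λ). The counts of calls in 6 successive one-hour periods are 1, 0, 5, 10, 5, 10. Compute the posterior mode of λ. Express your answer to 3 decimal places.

λ̂_MAP = 2.909

Σxᵢ = 1+0+5+10+5+10 = 31, with n = 6.
Posterior ∝ λe^(−5λ) · λ^31e^(−6λ) = λ^32e^(−11λ), i.e. Gamma(shape=33, rate=11).
The mode of a Gamma(a, b) with a ≥ 1 (shape–rate) is (a−1)/b = 32/11 ≈ 2.909.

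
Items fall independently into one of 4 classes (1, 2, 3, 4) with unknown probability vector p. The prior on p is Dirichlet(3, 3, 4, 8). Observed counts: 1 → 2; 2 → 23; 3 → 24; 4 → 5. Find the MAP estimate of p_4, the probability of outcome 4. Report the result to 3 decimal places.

MAP estimate: 0.176

The posterior is Dirichlet(αᵢ + nᵢ) = Dirichlet(5, 26, 28, 13).
For a Dirichlet(a₁,…,a_K) with all aᵢ > 1, the mode has j-th component (aⱼ − 1)/(Σaᵢ − K).
Here Σaᵢ = 72 and K = 4, so p_4 = (13 − 1)/(72 − 4) = 12/68 ≈ 0.176.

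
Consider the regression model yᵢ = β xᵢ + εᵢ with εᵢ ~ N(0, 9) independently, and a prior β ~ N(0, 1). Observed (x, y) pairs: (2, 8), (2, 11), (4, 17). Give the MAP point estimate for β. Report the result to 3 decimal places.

β̂_MAP = 3.212

log p(β | y) = −Σ(yᵢ − βxᵢ)²/(2·9) − β²/(2·1) + const.
Setting the derivative to zero: Σxᵢ(yᵢ − βxᵢ)/9 − β/1 = 0, so β = Σxᵢyᵢ / (Σxᵢ² + σ²/τ²).
Σxᵢyᵢ = 2·8 + 2·11 + 4·17 = 106; Σxᵢ² = 24; σ²/τ² = 9.
β̂_MAP = 106 / (24 + 9) = 106/33 ≈ 3.212.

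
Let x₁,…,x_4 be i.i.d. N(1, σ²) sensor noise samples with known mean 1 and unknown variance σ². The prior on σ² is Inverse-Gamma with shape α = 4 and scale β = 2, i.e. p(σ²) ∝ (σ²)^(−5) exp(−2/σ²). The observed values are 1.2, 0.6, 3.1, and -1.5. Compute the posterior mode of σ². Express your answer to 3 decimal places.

Sum of squared deviations about the known mean: SS = (1.2−1)² + (0.6−1)² + (3.1−1)² + (-1.5−1)² = 10.86.
The Normal likelihood contributes (σ²)^(−n/2) exp(−SS/(2σ²)), so the posterior is Inverse-Gamma(α + n/2, β + SS/2) = Inverse-Gamma(6, 7.43).
The mode of Inverse-Gamma(a, b) is b/(a+1) = 7.43/7 ≈ 1.061.

σ̂²_MAP = 1.061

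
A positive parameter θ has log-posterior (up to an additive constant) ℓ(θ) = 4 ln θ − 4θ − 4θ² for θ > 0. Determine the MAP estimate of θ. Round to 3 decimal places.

ℓ'(θ) = 4/θ − 4 − 8θ. Setting this to zero and multiplying by θ: 8θ² + 4θ − 4 = 0.
θ = (−4 + √(4² + 4·8·4)) / (2·8) = (−4 + √144) / 16 = (−4 + 12)/16 = 1/2.
ℓ''(θ) = −4/θ² − 8 < 0, confirming a maximum.

θ̂_MAP = 0.500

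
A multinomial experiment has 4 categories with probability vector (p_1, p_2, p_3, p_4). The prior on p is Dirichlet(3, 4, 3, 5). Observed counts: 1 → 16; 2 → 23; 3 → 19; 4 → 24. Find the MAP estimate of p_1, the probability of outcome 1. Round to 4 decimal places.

MAP estimate: 0.1935

The posterior is Dirichlet(αᵢ + nᵢ) = Dirichlet(19, 27, 22, 29).
For a Dirichlet(a₁,…,a_K) with all aᵢ > 1, the mode has j-th component (aⱼ − 1)/(Σaᵢ − K).
Here Σaᵢ = 97 and K = 4, so p_1 = (19 − 1)/(97 − 4) = 18/93 ≈ 0.1935.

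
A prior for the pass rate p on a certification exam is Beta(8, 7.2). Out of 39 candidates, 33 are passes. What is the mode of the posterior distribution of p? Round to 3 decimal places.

Prior: Beta(8, 7.2).
Data: 33 successes in 39 trials. The binomial likelihood contributes p^33(1−p)^6, so the posterior is Beta(8+33, 7.2+6) = Beta(41, 13.2).
For Beta(a, b) with a, b > 1 the mode is (a−1)/(a+b−2) = 40/52.2 ≈ 0.766.

p̂_MAP = 0.766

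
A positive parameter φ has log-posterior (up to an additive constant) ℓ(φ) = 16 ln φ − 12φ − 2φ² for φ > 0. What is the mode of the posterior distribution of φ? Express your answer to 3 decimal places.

ℓ'(φ) = 16/φ − 12 − 4φ. Setting this to zero and multiplying by φ: 4φ² + 12φ − 16 = 0.
φ = (−12 + √(12² + 4·4·16)) / (2·4) = (−12 + √400) / 8 = (−12 + 20)/8 = 1.
ℓ''(φ) = −16/φ² − 4 < 0, confirming a maximum.

φ̂_MAP = 1.000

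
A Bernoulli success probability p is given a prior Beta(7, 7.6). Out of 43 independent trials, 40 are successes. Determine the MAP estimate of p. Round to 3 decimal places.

Prior: Beta(7, 7.6).
Data: 40 successes in 43 trials. The binomial likelihood contributes p^40(1−p)^3, so the posterior is Beta(7+40, 7.6+3) = Beta(47, 10.6).
For Beta(a, b) with a, b > 1 the mode is (a−1)/(a+b−2) = 46/55.6 ≈ 0.827.

p̂_MAP = 0.827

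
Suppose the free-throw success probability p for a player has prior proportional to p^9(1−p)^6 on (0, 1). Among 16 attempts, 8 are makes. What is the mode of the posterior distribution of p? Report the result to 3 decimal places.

The prior density ∝ p^9(1−p)^6 is the kernel of Beta(10, 7).
Data: 8 successes in 16 trials. The binomial likelihood contributes p^8(1−p)^8, so the posterior is Beta(10+8, 7+8) = Beta(18, 15).
For Beta(a, b) with a, b > 1 the mode is (a−1)/(a+b−2) = 17/31 ≈ 0.548.

p̂_MAP = 0.548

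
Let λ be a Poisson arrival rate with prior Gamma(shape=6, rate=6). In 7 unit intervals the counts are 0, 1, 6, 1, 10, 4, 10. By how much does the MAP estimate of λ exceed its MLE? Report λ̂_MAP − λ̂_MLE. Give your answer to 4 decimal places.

MAP − MLE = -1.7253

Σxᵢ = 32. Posterior is Gamma(38, 13); MAP = (38−1)/13 = 37/13 ≈ 2.84615.
MLE = x̄ = 32/7 ≈ 4.57143.
Difference = 37/13 − 32/7 = -157/91 ≈ -1.7253.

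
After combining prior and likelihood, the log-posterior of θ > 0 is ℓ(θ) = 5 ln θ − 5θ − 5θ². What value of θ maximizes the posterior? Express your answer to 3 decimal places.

ℓ'(θ) = 5/θ − 5 − 10θ. Setting this to zero and multiplying by θ: 10θ² + 5θ − 5 = 0.
θ = (−5 + √(5² + 4·10·5)) / (2·10) = (−5 + √225) / 20 = (−5 + 15)/20 = 1/2.
ℓ''(θ) = −5/θ² − 10 < 0, confirming a maximum.

θ̂_MAP = 0.500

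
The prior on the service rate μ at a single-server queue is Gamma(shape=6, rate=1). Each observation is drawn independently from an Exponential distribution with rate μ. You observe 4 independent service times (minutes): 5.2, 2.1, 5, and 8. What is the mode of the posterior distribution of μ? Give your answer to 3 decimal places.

μ̂_MAP = 0.423

The Exponential(rate=μ) likelihood is ∝ μ^n e^(−μΣtᵢ). Here n = 4 and Σtᵢ = 5.2 + 2.1 + 5 + 8 = 20.3.
Posterior ∝ μ^5e^(−1μ) · μ^4e^(−20.3μ) = μ^9e^(−21.3μ), i.e. Gamma(10, 21.3).
Mode = (a−1)/b = 9/21.3 ≈ 0.423.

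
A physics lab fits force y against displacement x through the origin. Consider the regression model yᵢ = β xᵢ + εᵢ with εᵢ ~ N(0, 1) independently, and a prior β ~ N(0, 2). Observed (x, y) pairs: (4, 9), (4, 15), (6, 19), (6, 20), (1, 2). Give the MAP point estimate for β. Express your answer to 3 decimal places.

log p(β | y) = −Σ(yᵢ − βxᵢ)²/(2·1) − β²/(2·2) + const.
Setting the derivative to zero: Σxᵢ(yᵢ − βxᵢ)/1 − β/2 = 0, so β = Σxᵢyᵢ / (Σxᵢ² + σ²/τ²).
Σxᵢyᵢ = 4·9 + 4·15 + 6·19 + 6·20 + 1·2 = 332; Σxᵢ² = 105; σ²/τ² = 0.5.
β̂_MAP = 332 / (105 + 0.5) = 332/105.5 ≈ 3.147.

β̂_MAP = 3.147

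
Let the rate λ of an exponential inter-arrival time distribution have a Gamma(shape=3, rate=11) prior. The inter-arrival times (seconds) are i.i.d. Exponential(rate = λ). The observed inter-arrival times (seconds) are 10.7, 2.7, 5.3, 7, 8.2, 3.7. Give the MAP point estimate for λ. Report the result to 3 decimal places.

λ̂_MAP = 0.165

The Exponential(rate=λ) likelihood is ∝ λ^n e^(−λΣtᵢ). Here n = 6 and Σtᵢ = 10.7 + 2.7 + 5.3 + 7 + 8.2 + 3.7 = 37.6.
Posterior ∝ λ^2e^(−11λ) · λ^6e^(−37.6λ) = λ^8e^(−48.6λ), i.e. Gamma(9, 48.6).
Mode = (a−1)/b = 8/48.6 ≈ 0.165.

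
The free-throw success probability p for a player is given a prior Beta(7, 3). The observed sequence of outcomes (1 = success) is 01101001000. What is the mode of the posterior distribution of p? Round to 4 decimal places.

Prior: Beta(7, 3).
Data: 4 successes in 11 trials (from the sequence). The binomial likelihood contributes p^4(1−p)^7, so the posterior is Beta(7+4, 3+7) = Beta(11, 10).
For Beta(a, b) with a, b > 1 the mode is (a−1)/(a+b−2) = 10/19 ≈ 0.5263.

p̂_MAP = 0.5263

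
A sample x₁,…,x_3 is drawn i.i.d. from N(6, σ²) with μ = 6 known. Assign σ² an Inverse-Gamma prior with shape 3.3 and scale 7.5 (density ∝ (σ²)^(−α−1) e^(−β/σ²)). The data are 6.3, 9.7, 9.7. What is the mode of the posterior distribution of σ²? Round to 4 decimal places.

Sum of squared deviations about the known mean: SS = (6.3−6)² + (9.7−6)² + (9.7−6)² = 27.47.
The Normal likelihood contributes (σ²)^(−n/2) exp(−SS/(2σ²)), so the posterior is Inverse-Gamma(α + n/2, β + SS/2) = Inverse-Gamma(4.8, 21.235).
The mode of Inverse-Gamma(a, b) is b/(a+1) = 21.235/5.8 ≈ 3.6612.

σ̂²_MAP = 3.6612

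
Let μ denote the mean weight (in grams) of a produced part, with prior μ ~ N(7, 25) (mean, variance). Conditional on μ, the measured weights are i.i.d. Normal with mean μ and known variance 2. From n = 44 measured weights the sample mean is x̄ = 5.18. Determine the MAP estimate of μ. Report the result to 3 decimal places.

n = 44, x̄ = 5.18.
For a Normal prior and Normal likelihood with known variance, the posterior is Normal; its mode equals its mean, the precision-weighted average.
Prior precision 1/σ₀² = 1/25 = 0.04; data precision n/σ² = 44/2 = 22.
μ̂ = (0.04·7 + 22·5.18) / (0.04 + 22) = 114.24/22.04 = 2856/551 ≈ 5.183.

μ̂_MAP = 5.183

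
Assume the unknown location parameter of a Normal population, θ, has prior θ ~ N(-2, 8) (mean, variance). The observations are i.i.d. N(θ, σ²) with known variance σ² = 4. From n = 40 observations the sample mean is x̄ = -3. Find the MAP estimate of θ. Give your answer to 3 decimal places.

θ̂_MAP = -2.988

n = 40, x̄ = -3.
For a Normal prior and Normal likelihood with known variance, the posterior is Normal; its mode equals its mean, the precision-weighted average.
Prior precision 1/σ₀² = 1/8 = 0.125; data precision n/σ² = 40/4 = 10.
θ̂ = (0.125·(-2) + 10·(-3)) / (0.125 + 10) = (-30.25)/10.125 = -242/81 ≈ -2.988.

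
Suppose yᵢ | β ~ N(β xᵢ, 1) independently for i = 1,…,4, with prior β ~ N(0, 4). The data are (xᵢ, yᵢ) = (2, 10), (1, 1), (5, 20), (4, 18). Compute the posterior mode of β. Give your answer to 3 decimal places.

log p(β | y) = −Σ(yᵢ − βxᵢ)²/(2·1) − β²/(2·4) + const.
Setting the derivative to zero: Σxᵢ(yᵢ − βxᵢ)/1 − β/4 = 0, so β = Σxᵢyᵢ / (Σxᵢ² + σ²/τ²).
Σxᵢyᵢ = 2·10 + 1·1 + 5·20 + 4·18 = 193; Σxᵢ² = 46; σ²/τ² = 0.25.
β̂_MAP = 193 / (46 + 0.25) = 193/46.25 ≈ 4.173.

β̂_MAP = 4.173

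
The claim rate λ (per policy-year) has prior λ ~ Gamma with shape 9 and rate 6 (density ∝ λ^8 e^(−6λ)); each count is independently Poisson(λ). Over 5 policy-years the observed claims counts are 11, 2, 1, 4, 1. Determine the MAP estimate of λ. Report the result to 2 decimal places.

Σxᵢ = 11+2+1+4+1 = 19, with n = 5.
Posterior ∝ λ^8e^(−6λ) · λ^19e^(−5λ) = λ^27e^(−11λ), i.e. Gamma(shape=28, rate=11).
The mode of a Gamma(a, b) with a ≥ 1 (shape–rate) is (a−1)/b = 27/11 ≈ 2.45.

λ̂_MAP = 2.45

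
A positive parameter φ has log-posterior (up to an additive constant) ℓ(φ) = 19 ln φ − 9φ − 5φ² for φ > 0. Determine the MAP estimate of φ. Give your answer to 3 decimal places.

φ̂_MAP = 1.000

ℓ'(φ) = 19/φ − 9 − 10φ. Setting this to zero and multiplying by φ: 10φ² + 9φ − 19 = 0.
φ = (−9 + √(9² + 4·10·19)) / (2·10) = (−9 + √841) / 20 = (−9 + 29)/20 = 1.
ℓ''(φ) = −19/φ² − 10 < 0, confirming a maximum.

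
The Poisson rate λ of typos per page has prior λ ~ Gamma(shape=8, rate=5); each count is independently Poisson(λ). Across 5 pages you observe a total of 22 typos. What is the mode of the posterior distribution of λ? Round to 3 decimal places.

Σxᵢ = 22, n = 5.
Posterior ∝ λ^7e^(−5λ) · λ^22e^(−5λ) = λ^29e^(−10λ), i.e. Gamma(shape=30, rate=10).
The mode of a Gamma(a, b) with a ≥ 1 (shape–rate) is (a−1)/b = 29/10 ≈ 2.900.

λ̂_MAP = 2.900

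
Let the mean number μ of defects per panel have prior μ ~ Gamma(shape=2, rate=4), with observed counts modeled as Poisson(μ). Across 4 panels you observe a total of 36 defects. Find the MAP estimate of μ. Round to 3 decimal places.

Σxᵢ = 36, n = 4.
Posterior ∝ μe^(−4μ) · μ^36e^(−4μ) = μ^37e^(−8μ), i.e. Gamma(shape=38, rate=8).
The mode of a Gamma(a, b) with a ≥ 1 (shape–rate) is (a−1)/b = 37/8 ≈ 4.625.

μ̂_MAP = 4.625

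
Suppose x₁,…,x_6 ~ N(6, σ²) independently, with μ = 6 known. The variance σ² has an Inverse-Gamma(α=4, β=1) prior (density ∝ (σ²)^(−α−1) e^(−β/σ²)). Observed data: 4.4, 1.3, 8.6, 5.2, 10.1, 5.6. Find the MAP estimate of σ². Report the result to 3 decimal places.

σ̂²_MAP = 3.189

Sum of squared deviations about the known mean: SS = (4.4−6)² + (1.3−6)² + (8.6−6)² + (5.2−6)² + (10.1−6)² + (5.6−6)² = 49.02.
The Normal likelihood contributes (σ²)^(−n/2) exp(−SS/(2σ²)), so the posterior is Inverse-Gamma(α + n/2, β + SS/2) = Inverse-Gamma(7, 25.51).
The mode of Inverse-Gamma(a, b) is b/(a+1) = 25.51/8 ≈ 3.189.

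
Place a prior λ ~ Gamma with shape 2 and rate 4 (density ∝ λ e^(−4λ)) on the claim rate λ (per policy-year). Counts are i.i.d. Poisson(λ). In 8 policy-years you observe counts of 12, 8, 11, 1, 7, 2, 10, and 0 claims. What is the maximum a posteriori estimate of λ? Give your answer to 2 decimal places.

Σxᵢ = 12+8+11+1+7+2+10+0 = 51, with n = 8.
Posterior ∝ λe^(−4λ) · λ^51e^(−8λ) = λ^52e^(−12λ), i.e. Gamma(shape=53, rate=12).
The mode of a Gamma(a, b) with a ≥ 1 (shape–rate) is (a−1)/b = 52/12 ≈ 4.33.

λ̂_MAP = 4.33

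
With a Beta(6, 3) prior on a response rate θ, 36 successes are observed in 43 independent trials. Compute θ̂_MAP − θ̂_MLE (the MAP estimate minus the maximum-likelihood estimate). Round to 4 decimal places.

MAP − MLE = -0.0172

Posterior is Beta(42, 10); MAP = (42−1)/(52−2) = 41/50 ≈ 0.82000.
MLE ignores the prior: θ̂_MLE = k/n = 36/43 ≈ 0.83721.
Difference = 41/50 − 36/43 = -37/2150 ≈ -0.0172.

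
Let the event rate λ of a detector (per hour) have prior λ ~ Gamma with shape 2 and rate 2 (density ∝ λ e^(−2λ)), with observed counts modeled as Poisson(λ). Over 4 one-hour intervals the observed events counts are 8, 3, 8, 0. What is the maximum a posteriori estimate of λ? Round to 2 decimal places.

Σxᵢ = 8+3+8+0 = 19, with n = 4.
Posterior ∝ λe^(−2λ) · λ^19e^(−4λ) = λ^20e^(−6λ), i.e. Gamma(shape=21, rate=6).
The mode of a Gamma(a, b) with a ≥ 1 (shape–rate) is (a−1)/b = 20/6 ≈ 3.33.

λ̂_MAP = 3.33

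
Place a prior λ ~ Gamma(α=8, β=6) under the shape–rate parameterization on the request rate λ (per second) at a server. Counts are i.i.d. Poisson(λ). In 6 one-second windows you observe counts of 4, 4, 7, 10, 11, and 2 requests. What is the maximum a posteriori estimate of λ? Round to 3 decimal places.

Σxᵢ = 4+4+7+10+11+2 = 38, with n = 6.
Posterior ∝ λ^7e^(−6λ) · λ^38e^(−6λ) = λ^45e^(−12λ), i.e. Gamma(shape=46, rate=12).
The mode of a Gamma(a, b) with a ≥ 1 (shape–rate) is (a−1)/b = 45/12 ≈ 3.750.

λ̂_MAP = 3.750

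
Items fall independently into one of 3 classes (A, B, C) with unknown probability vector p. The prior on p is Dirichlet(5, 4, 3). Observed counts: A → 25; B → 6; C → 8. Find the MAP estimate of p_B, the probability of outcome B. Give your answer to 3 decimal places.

The posterior is Dirichlet(αᵢ + nᵢ) = Dirichlet(30, 10, 11).
For a Dirichlet(a₁,…,a_K) with all aᵢ > 1, the mode has j-th component (aⱼ − 1)/(Σaᵢ − K).
Here Σaᵢ = 51 and K = 3, so p_B = (10 − 1)/(51 − 3) = 9/48 ≈ 0.188.

MAP estimate of p_B = 0.188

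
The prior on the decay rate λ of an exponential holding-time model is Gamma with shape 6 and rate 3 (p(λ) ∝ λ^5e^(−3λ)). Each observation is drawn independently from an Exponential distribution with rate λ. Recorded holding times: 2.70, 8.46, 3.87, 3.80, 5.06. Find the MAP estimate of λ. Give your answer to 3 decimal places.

The Exponential(rate=λ) likelihood is ∝ λ^n e^(−λΣtᵢ). Here n = 5 and Σtᵢ = 2.70 + 8.46 + 3.87 + 3.80 + 5.06 = 23.89.
Posterior ∝ λ^5e^(−3λ) · λ^5e^(−23.89λ) = λ^10e^(−26.89λ), i.e. Gamma(11, 26.89).
Mode = (a−1)/b = 10/26.89 ≈ 0.372.

λ̂_MAP = 0.372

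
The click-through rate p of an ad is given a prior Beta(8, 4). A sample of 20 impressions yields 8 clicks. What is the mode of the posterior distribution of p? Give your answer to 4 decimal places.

p̂_MAP = 0.5000

Prior: Beta(8, 4).
Data: 8 successes in 20 trials. The binomial likelihood contributes p^8(1−p)^12, so the posterior is Beta(8+8, 4+12) = Beta(16, 16).
For Beta(a, b) with a, b > 1 the mode is (a−1)/(a+b−2) = 15/30 ≈ 0.5000.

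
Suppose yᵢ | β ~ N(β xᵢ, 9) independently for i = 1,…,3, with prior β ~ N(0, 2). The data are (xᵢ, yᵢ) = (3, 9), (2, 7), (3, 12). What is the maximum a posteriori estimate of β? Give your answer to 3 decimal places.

β̂_MAP = 2.906

log p(β | y) = −Σ(yᵢ − βxᵢ)²/(2·9) − β²/(2·2) + const.
Setting the derivative to zero: Σxᵢ(yᵢ − βxᵢ)/9 − β/2 = 0, so β = Σxᵢyᵢ / (Σxᵢ² + σ²/τ²).
Σxᵢyᵢ = 3·9 + 2·7 + 3·12 = 77; Σxᵢ² = 22; σ²/τ² = 4.5.
β̂_MAP = 77 / (22 + 4.5) = 77/26.5 ≈ 2.906.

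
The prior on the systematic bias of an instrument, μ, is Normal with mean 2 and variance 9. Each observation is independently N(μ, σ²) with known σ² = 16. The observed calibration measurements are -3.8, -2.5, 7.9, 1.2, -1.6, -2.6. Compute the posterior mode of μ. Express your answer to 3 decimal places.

n = 6; x̄ = ((-3.8) + (-2.5) + 7.9 + 1.2 + (-1.6) + (-2.6))/6 = -1.4/6 = -7/30 ≈ -0.2333.
For a Normal prior and Normal likelihood with known variance, the posterior is Normal; its mode equals its mean, the precision-weighted average.
Prior precision 1/σ₀² = 1/9; data precision n/σ² = 6/16 = 0.375.
μ̂ = ((1/9)·2 + 0.375·(-7/30)) / (1/9 + 0.375) = (97/720)/(35/72) = 97/350 ≈ 0.277.

μ̂_MAP = 0.277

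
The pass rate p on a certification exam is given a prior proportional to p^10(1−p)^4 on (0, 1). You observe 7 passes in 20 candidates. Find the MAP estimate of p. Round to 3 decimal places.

p̂_MAP = 0.500

The prior density ∝ p^10(1−p)^4 is the kernel of Beta(11, 5).
Data: 7 successes in 20 trials. The binomial likelihood contributes p^7(1−p)^13, so the posterior is Beta(11+7, 5+13) = Beta(18, 18).
For Beta(a, b) with a, b > 1 the mode is (a−1)/(a+b−2) = 17/34 ≈ 0.500.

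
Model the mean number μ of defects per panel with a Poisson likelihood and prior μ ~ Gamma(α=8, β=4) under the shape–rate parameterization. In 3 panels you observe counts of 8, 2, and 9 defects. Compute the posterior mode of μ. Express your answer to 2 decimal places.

μ̂_MAP = 3.71

Σxᵢ = 8+2+9 = 19, with n = 3.
Posterior ∝ μ^7e^(−4μ) · μ^19e^(−3μ) = μ^26e^(−7μ), i.e. Gamma(shape=27, rate=7).
The mode of a Gamma(a, b) with a ≥ 1 (shape–rate) is (a−1)/b = 26/7 ≈ 3.71.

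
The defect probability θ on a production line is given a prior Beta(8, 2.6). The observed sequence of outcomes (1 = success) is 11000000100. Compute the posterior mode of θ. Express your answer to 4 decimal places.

Prior: Beta(8, 2.6).
Data: 3 successes in 11 trials (from the sequence). The binomial likelihood contributes θ^3(1−θ)^8, so the posterior is Beta(8+3, 2.6+8) = Beta(11, 10.6).
For Beta(a, b) with a, b > 1 the mode is (a−1)/(a+b−2) = 10/19.6 ≈ 0.5102.

θ̂_MAP = 0.5102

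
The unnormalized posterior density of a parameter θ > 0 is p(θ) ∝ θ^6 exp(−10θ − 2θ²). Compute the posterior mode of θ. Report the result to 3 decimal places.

ℓ'(θ) = 6/θ − 10 − 4θ. Setting this to zero and multiplying by θ: 4θ² + 10θ − 6 = 0.
θ = (−10 + √(10² + 4·4·6)) / (2·4) = (−10 + √196) / 8 = (−10 + 14)/8 = 1/2.
ℓ''(θ) = −6/θ² − 4 < 0, confirming a maximum.

θ̂_MAP = 0.500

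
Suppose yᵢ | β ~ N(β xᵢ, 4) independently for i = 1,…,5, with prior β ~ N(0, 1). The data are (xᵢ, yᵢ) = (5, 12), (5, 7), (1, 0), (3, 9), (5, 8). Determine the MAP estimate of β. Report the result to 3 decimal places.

β̂_MAP = 1.820

log p(β | y) = −Σ(yᵢ − βxᵢ)²/(2·4) − β²/(2·1) + const.
Setting the derivative to zero: Σxᵢ(yᵢ − βxᵢ)/4 − β/1 = 0, so β = Σxᵢyᵢ / (Σxᵢ² + σ²/τ²).
Σxᵢyᵢ = 5·12 + 5·7 + 1·0 + 3·9 + 5·8 = 162; Σxᵢ² = 85; σ²/τ² = 4.
β̂_MAP = 162 / (85 + 4) = 162/89 ≈ 1.820.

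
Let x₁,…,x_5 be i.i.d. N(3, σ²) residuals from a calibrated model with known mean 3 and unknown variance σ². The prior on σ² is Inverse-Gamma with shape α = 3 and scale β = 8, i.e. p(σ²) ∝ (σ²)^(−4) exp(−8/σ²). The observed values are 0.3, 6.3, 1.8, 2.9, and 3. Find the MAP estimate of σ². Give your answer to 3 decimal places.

σ̂²_MAP = 2.741

Sum of squared deviations about the known mean: SS = (0.3−3)² + (6.3−3)² + (1.8−3)² + (2.9−3)² + (3−3)² = 19.63.
The Normal likelihood contributes (σ²)^(−n/2) exp(−SS/(2σ²)), so the posterior is Inverse-Gamma(α + n/2, β + SS/2) = Inverse-Gamma(5.5, 17.815).
The mode of Inverse-Gamma(a, b) is b/(a+1) = 17.815/6.5 ≈ 2.741.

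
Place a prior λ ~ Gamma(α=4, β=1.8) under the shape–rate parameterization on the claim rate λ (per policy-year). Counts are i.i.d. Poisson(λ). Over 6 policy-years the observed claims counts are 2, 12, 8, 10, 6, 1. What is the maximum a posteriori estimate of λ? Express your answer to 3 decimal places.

λ̂_MAP = 5.385

Σxᵢ = 2+12+8+10+6+1 = 39, with n = 6.
Posterior ∝ λ^3e^(−1.8λ) · λ^39e^(−6λ) = λ^42e^(−7.8λ), i.e. Gamma(shape=43, rate=7.8).
The mode of a Gamma(a, b) with a ≥ 1 (shape–rate) is (a−1)/b = 42/7.8 ≈ 5.385.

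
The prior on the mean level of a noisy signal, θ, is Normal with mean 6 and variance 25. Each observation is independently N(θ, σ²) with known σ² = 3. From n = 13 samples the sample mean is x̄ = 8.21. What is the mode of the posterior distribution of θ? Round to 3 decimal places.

θ̂_MAP = 8.190

n = 13, x̄ = 8.21.
For a Normal prior and Normal likelihood with known variance, the posterior is Normal; its mode equals its mean, the precision-weighted average.
Prior precision 1/σ₀² = 1/25 = 0.04; data precision n/σ² = 13/3.
θ̂ = (0.04·6 + (13/3)·8.21) / (0.04 + 13/3) = (2149/60)/(328/75) = 10745/1312 ≈ 8.190.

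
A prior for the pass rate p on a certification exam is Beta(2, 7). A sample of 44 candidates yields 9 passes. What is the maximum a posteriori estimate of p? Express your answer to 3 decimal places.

p̂_MAP = 0.196

Prior: Beta(2, 7).
Data: 9 successes in 44 trials. The binomial likelihood contributes p^9(1−p)^35, so the posterior is Beta(2+9, 7+35) = Beta(11, 42).
For Beta(a, b) with a, b > 1 the mode is (a−1)/(a+b−2) = 10/51 ≈ 0.196.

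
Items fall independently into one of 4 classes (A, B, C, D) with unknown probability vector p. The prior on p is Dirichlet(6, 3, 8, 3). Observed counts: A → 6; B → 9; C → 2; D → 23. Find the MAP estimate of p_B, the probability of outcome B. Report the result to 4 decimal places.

The posterior is Dirichlet(αᵢ + nᵢ) = Dirichlet(12, 12, 10, 26).
For a Dirichlet(a₁,…,a_K) with all aᵢ > 1, the mode has j-th component (aⱼ − 1)/(Σaᵢ − K).
Here Σaᵢ = 60 and K = 4, so p_B = (12 − 1)/(60 − 4) = 11/56 ≈ 0.1964.

MAP estimate of p_B = 0.1964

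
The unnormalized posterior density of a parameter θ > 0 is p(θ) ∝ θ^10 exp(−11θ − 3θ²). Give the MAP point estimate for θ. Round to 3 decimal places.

ℓ'(θ) = 10/θ − 11 − 6θ. Setting this to zero and multiplying by θ: 6θ² + 11θ − 10 = 0.
θ = (−11 + √(11² + 4·6·10)) / (2·6) = (−11 + √361) / 12 = (−11 + 19)/12 = 2/3.
ℓ''(θ) = −10/θ² − 6 < 0, confirming a maximum.

θ̂_MAP = 0.667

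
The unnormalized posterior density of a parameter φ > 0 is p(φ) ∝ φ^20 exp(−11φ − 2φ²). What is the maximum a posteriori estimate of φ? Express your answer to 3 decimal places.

ℓ'(φ) = 20/φ − 11 − 4φ. Setting this to zero and multiplying by φ: 4φ² + 11φ − 20 = 0.
φ = (−11 + √(11² + 4·4·20)) / (2·4) = (−11 + √441) / 8 = (−11 + 21)/8 = 5/4.
ℓ''(φ) = −20/φ² − 4 < 0, confirming a maximum.

φ̂_MAP = 1.250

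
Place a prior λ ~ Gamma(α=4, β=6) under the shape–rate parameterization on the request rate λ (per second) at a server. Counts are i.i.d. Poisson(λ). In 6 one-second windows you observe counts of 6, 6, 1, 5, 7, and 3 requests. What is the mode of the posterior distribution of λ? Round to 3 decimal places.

λ̂_MAP = 2.583

Σxᵢ = 6+6+1+5+7+3 = 28, with n = 6.
Posterior ∝ λ^3e^(−6λ) · λ^28e^(−6λ) = λ^31e^(−12λ), i.e. Gamma(shape=32, rate=12).
The mode of a Gamma(a, b) with a ≥ 1 (shape–rate) is (a−1)/b = 31/12 ≈ 2.583.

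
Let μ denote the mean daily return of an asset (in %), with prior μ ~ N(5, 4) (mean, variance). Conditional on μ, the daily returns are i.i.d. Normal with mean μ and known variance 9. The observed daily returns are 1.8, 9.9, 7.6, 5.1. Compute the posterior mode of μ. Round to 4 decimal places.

n = 4; x̄ = (1.8 + 9.9 + 7.6 + 5.1)/4 = 24.4/4 = 6.1.
For a Normal prior and Normal likelihood with known variance, the posterior is Normal; its mode equals its mean, the precision-weighted average.
Prior precision 1/σ₀² = 1/4 = 0.25; data precision n/σ² = 4/9.
μ̂ = (0.25·5 + (4/9)·6.1) / (0.25 + 4/9) = (713/180)/(25/36) = 5.7040.

μ̂_MAP = 5.7040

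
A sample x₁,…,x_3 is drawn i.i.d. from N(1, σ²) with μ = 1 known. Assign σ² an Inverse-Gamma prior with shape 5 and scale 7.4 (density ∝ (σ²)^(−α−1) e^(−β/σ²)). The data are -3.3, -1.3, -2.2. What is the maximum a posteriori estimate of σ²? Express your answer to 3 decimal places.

Sum of squared deviations about the known mean: SS = (-3.3−1)² + (-1.3−1)² + (-2.2−1)² = 34.02.
The Normal likelihood contributes (σ²)^(−n/2) exp(−SS/(2σ²)), so the posterior is Inverse-Gamma(α + n/2, β + SS/2) = Inverse-Gamma(6.5, 24.41).
The mode of Inverse-Gamma(a, b) is b/(a+1) = 24.41/7.5 ≈ 3.255.

σ̂²_MAP = 3.255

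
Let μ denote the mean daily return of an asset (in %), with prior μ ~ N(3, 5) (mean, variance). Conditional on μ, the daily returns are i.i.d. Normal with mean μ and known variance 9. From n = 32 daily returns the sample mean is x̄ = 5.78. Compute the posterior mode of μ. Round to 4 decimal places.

n = 32, x̄ = 5.78.
For a Normal prior and Normal likelihood with known variance, the posterior is Normal; its mode equals its mean, the precision-weighted average.
Prior precision 1/σ₀² = 1/5 = 0.2; data precision n/σ² = 32/9.
μ̂ = (0.2·3 + (32/9)·5.78) / (0.2 + 32/9) = (4759/225)/(169/45) = 4759/845 ≈ 5.6320.

μ̂_MAP = 5.6320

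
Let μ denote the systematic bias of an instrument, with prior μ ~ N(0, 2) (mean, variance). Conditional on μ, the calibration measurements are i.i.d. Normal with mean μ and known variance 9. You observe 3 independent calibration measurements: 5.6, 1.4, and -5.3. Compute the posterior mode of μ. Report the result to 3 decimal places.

μ̂_MAP = 0.227

n = 3; x̄ = (5.6 + 1.4 + (-5.3))/3 = 1.7/3 = 17/30 ≈ 0.5667.
For a Normal prior and Normal likelihood with known variance, the posterior is Normal; its mode equals its mean, the precision-weighted average.
Prior precision 1/σ₀² = 1/2 = 0.5; data precision n/σ² = 3/9 = 1/3.
μ̂ = (0.5·0 + (1/3)·(17/30)) / (0.5 + 1/3) = (17/90)/(5/6) = 17/75 ≈ 0.227.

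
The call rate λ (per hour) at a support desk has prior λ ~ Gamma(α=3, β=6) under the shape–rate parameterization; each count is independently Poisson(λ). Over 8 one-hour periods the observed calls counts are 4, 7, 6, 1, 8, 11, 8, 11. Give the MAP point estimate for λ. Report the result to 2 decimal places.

Σxᵢ = 4+7+6+1+8+11+8+11 = 56, with n = 8.
Posterior ∝ λ^2e^(−6λ) · λ^56e^(−8λ) = λ^58e^(−14λ), i.e. Gamma(shape=59, rate=14).
The mode of a Gamma(a, b) with a ≥ 1 (shape–rate) is (a−1)/b = 58/14 ≈ 4.14.

λ̂_MAP = 4.14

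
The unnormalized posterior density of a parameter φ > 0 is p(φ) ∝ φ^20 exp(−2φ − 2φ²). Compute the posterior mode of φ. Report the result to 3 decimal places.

φ̂_MAP = 2.000

ℓ'(φ) = 20/φ − 2 − 4φ. Setting this to zero and multiplying by φ: 4φ² + 2φ − 20 = 0.
φ = (−2 + √(2² + 4·4·20)) / (2·4) = (−2 + √324) / 8 = (−2 + 18)/8 = 2.
ℓ''(φ) = −20/φ² − 4 < 0, confirming a maximum.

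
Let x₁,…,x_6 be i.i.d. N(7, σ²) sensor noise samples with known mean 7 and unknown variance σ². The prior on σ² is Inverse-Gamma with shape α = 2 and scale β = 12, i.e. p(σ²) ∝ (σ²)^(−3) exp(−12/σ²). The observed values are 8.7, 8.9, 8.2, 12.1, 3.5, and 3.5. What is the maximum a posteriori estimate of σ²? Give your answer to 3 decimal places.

Sum of squared deviations about the known mean: SS = (8.7−7)² + (8.9−7)² + (8.2−7)² + (12.1−7)² + (3.5−7)² + (3.5−7)² = 58.45.
The Normal likelihood contributes (σ²)^(−n/2) exp(−SS/(2σ²)), so the posterior is Inverse-Gamma(α + n/2, β + SS/2) = Inverse-Gamma(5, 41.225).
The mode of Inverse-Gamma(a, b) is b/(a+1) = 41.225/6 ≈ 6.871.

σ̂²_MAP = 6.871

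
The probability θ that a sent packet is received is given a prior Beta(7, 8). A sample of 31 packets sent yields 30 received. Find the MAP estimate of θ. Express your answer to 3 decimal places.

Prior: Beta(7, 8).
Data: 30 successes in 31 trials. The binomial likelihood contributes θ^30(1−θ)^1, so the posterior is Beta(7+30, 8+1) = Beta(37, 9).
For Beta(a, b) with a, b > 1 the mode is (a−1)/(a+b−2) = 36/44 ≈ 0.818.

θ̂_MAP = 0.818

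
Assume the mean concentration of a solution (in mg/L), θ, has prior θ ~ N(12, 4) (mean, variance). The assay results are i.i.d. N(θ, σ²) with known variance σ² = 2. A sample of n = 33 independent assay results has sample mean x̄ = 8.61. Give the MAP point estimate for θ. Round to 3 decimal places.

n = 33, x̄ = 8.61.
For a Normal prior and Normal likelihood with known variance, the posterior is Normal; its mode equals its mean, the precision-weighted average.
Prior precision 1/σ₀² = 1/4 = 0.25; data precision n/σ² = 33/2 = 16.5.
θ̂ = (0.25·12 + 16.5·8.61) / (0.25 + 16.5) = 145.065/16.75 = 29013/3350 ≈ 8.661.

θ̂_MAP = 8.661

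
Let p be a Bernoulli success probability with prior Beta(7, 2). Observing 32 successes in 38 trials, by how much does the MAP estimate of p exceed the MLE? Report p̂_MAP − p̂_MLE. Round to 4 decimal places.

MAP − MLE = 0.0023

Posterior is Beta(39, 8); MAP = (39−1)/(47−2) = 38/45 ≈ 0.84444.
MLE ignores the prior: p̂_MLE = k/n = 32/38 ≈ 0.84211.
Difference = 38/45 − 32/38 = 2/855 ≈ 0.0023.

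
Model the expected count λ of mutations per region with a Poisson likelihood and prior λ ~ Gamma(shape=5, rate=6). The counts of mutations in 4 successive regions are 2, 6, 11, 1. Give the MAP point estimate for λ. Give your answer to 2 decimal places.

λ̂_MAP = 2.40

Σxᵢ = 2+6+11+1 = 20, with n = 4.
Posterior ∝ λ^4e^(−6λ) · λ^20e^(−4λ) = λ^24e^(−10λ), i.e. Gamma(shape=25, rate=10).
The mode of a Gamma(a, b) with a ≥ 1 (shape–rate) is (a−1)/b = 24/10 ≈ 2.40.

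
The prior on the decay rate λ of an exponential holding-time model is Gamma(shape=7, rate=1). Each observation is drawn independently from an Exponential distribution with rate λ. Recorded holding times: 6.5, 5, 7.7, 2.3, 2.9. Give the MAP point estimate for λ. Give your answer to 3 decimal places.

λ̂_MAP = 0.433

The Exponential(rate=λ) likelihood is ∝ λ^n e^(−λΣtᵢ). Here n = 5 and Σtᵢ = 6.5 + 5 + 7.7 + 2.3 + 2.9 = 24.4.
Posterior ∝ λ^6e^(−1λ) · λ^5e^(−24.4λ) = λ^11e^(−25.4λ), i.e. Gamma(12, 25.4).
Mode = (a−1)/b = 11/25.4 ≈ 0.433.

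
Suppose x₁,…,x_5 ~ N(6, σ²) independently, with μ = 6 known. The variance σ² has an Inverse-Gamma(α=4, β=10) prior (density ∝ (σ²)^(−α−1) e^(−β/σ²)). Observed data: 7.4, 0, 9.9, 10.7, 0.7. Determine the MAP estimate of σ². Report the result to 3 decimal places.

σ̂²_MAP = 8.223

Sum of squared deviations about the known mean: SS = (7.4−6)² + (0−6)² + (9.9−6)² + (10.7−6)² + (0.7−6)² = 103.35.
The Normal likelihood contributes (σ²)^(−n/2) exp(−SS/(2σ²)), so the posterior is Inverse-Gamma(α + n/2, β + SS/2) = Inverse-Gamma(6.5, 61.675).
The mode of Inverse-Gamma(a, b) is b/(a+1) = 61.675/7.5 ≈ 8.223.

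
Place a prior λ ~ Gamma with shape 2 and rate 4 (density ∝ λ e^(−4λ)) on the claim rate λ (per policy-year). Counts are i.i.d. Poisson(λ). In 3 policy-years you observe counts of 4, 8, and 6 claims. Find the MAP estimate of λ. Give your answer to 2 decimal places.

Σxᵢ = 4+8+6 = 18, with n = 3.
Posterior ∝ λe^(−4λ) · λ^18e^(−3λ) = λ^19e^(−7λ), i.e. Gamma(shape=20, rate=7).
The mode of a Gamma(a, b) with a ≥ 1 (shape–rate) is (a−1)/b = 19/7 ≈ 2.71.

λ̂_MAP = 2.71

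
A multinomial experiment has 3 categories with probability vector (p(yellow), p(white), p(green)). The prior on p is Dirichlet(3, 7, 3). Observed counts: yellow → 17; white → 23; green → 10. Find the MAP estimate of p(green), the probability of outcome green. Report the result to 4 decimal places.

MAP estimate of p(green) = 0.2000

The posterior is Dirichlet(αᵢ + nᵢ) = Dirichlet(20, 30, 13).
For a Dirichlet(a₁,…,a_K) with all aᵢ > 1, the mode has j-th component (aⱼ − 1)/(Σaᵢ − K).
Here Σaᵢ = 63 and K = 3, so p(green) = (13 − 1)/(63 − 3) = 12/60 ≈ 0.2000.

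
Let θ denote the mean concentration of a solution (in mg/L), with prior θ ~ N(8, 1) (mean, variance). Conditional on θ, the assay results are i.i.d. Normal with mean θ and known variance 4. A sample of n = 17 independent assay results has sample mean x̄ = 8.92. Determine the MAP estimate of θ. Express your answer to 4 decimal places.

n = 17, x̄ = 8.92.
For a Normal prior and Normal likelihood with known variance, the posterior is Normal; its mode equals its mean, the precision-weighted average.
Prior precision 1/σ₀² = 1/1 = 1; data precision n/σ² = 17/4 = 4.25.
θ̂ = (1·8 + 4.25·8.92) / (1 + 4.25) = 45.91/5.25 = 4591/525 ≈ 8.7448.

θ̂_MAP = 8.7448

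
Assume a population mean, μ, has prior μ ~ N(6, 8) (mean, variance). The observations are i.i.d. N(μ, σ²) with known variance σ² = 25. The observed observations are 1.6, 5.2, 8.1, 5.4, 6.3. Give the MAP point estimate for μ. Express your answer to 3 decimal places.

μ̂_MAP = 5.582

n = 5; x̄ = (1.6 + 5.2 + 8.1 + 5.4 + 6.3)/5 = 26.6/5 = 5.32.
For a Normal prior and Normal likelihood with known variance, the posterior is Normal; its mode equals its mean, the precision-weighted average.
Prior precision 1/σ₀² = 1/8 = 0.125; data precision n/σ² = 5/25 = 0.2.
μ̂ = (0.125·6 + 0.2·5.32) / (0.125 + 0.2) = 1.814/0.325 = 1814/325 ≈ 5.582.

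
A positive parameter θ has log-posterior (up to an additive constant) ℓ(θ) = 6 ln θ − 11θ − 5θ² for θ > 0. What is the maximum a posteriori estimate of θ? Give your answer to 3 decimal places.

θ̂_MAP = 0.400

ℓ'(θ) = 6/θ − 11 − 10θ. Setting this to zero and multiplying by θ: 10θ² + 11θ − 6 = 0.
θ = (−11 + √(11² + 4·10·6)) / (2·10) = (−11 + √361) / 20 = (−11 + 19)/20 = 2/5.
ℓ''(θ) = −6/θ² − 10 < 0, confirming a maximum.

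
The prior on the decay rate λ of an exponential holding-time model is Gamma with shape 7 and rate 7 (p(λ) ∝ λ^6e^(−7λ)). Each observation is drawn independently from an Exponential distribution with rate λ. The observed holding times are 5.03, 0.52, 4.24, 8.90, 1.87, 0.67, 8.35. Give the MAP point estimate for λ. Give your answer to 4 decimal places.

λ̂_MAP = 0.3554

The Exponential(rate=λ) likelihood is ∝ λ^n e^(−λΣtᵢ). Here n = 7 and Σtᵢ = 5.03 + 0.52 + 4.24 + 8.90 + 1.87 + 0.67 + 8.35 = 29.58.
Posterior ∝ λ^6e^(−7λ) · λ^7e^(−29.58λ) = λ^13e^(−36.58λ), i.e. Gamma(14, 36.58).
Mode = (a−1)/b = 13/36.58 ≈ 0.3554.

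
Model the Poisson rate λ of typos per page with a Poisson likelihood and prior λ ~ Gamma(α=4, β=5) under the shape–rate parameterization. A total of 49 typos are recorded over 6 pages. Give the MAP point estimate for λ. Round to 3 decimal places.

λ̂_MAP = 4.727

Σxᵢ = 49, n = 6.
Posterior ∝ λ^3e^(−5λ) · λ^49e^(−6λ) = λ^52e^(−11λ), i.e. Gamma(shape=53, rate=11).
The mode of a Gamma(a, b) with a ≥ 1 (shape–rate) is (a−1)/b = 52/11 ≈ 4.727.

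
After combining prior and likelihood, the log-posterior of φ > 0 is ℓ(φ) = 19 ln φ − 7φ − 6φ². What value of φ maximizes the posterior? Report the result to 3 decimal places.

φ̂_MAP = 1.000

ℓ'(φ) = 19/φ − 7 − 12φ. Setting this to zero and multiplying by φ: 12φ² + 7φ − 19 = 0.
φ = (−7 + √(7² + 4·12·19)) / (2·12) = (−7 + √961) / 24 = (−7 + 31)/24 = 1.
ℓ''(φ) = −19/φ² − 12 < 0, confirming a maximum.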